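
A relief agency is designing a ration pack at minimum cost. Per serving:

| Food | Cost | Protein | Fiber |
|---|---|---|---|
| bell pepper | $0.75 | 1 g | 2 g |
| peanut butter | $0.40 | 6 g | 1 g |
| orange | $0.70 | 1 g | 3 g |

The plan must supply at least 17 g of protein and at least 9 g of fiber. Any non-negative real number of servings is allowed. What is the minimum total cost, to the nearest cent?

Two binding constraints pin down two serving amounts, so the optimal mix uses at most two foods. The candidates are each food alone (scaled to the tighter of protein/fiber) and each pair with both constraints tight.
bell pepper only: max(17/1, 9/2) = 17 servings → $12.75.
peanut butter only: max(17/6, 9/1) = 9 servings → $3.60.
orange only: max(17/1, 9/3) = 17 servings → $11.90.
bell pepper + peanut butter with both tight: 3.364 servings and 2.273 servings → $3.43.
bell pepper + orange: intersection lies outside the first quadrant.
peanut butter + orange with both tight: 2.471 servings and 2.176 servings → $2.51.
Cheapest feasible corner: $2.51.

$2.51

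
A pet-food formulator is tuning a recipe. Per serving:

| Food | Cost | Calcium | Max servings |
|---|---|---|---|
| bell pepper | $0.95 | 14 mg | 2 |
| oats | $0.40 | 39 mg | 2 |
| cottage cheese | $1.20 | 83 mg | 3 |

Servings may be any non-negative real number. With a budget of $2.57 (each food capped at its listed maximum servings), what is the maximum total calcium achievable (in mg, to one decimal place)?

Calcium per dollar: oats 97.5, cottage cheese 69.17, bell pepper 14.74.
Take 2 servings of oats: spends $0.80, +78.0 mg calcium (running total 78.0 mg).
Take 1.475 servings of cottage cheese: spends $1.77, +122.4 mg calcium (running total 200.4 mg).
Filling greedily by calcium-per-dollar is optimal for one linear limit, giving 200.4 mg.

200.4 mg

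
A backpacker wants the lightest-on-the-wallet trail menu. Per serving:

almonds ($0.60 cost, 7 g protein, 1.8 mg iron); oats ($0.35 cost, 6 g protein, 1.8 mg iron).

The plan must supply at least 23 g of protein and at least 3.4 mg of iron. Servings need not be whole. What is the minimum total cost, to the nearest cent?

$1.34

Two binding constraints pin down two serving amounts, so the optimal mix uses at most two foods. The candidates are each food alone (scaled to the tighter of protein/iron) and each pair with both constraints tight.
almonds only: max(23/7, 3.4/1.8) = 3.286 servings → $1.97.
oats only: max(23/6, 3.4/1.8) = 3.833 servings → $1.34.
almonds + oats: the both-tight solution has a negative serving — not a feasible corner.
The minimum over all feasible corners is $1.34.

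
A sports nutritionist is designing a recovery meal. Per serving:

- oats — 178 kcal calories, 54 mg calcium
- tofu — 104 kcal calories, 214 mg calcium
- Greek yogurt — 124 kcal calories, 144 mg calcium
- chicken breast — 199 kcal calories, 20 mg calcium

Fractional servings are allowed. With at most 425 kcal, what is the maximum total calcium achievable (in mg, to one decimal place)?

Calcium per kcal: tofu 2.058, Greek yogurt 1.161, oats 0.3034, chicken breast 0.1005.
With no serving limits, spend the whole calories allowance on tofu: 425 kcal / 104 kcal × 214 mg = 874.5 mg.

874.5 mg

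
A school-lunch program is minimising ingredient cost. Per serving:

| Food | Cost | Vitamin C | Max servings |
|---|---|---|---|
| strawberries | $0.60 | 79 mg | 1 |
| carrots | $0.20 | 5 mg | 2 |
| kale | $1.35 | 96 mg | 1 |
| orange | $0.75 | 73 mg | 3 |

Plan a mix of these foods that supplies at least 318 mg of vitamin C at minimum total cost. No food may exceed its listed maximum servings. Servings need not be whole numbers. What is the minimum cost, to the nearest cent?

Cost per mg of vitamin C: strawberries $0.0076, orange $0.0103, kale $0.0141, carrots $0.0400.
Take 1 serving of strawberries: +79.0 mg vitamin C for $0.60 (total $0.60, still need 239.0 mg).
Take 3 servings of orange: +219.0 mg vitamin C for $2.25 (total $2.85, still need 20.0 mg).
Take 0.2083 servings of kale: +20.0 mg vitamin C for $0.28 (total $3.13, still need 0.0 mg).
Filling from the cheapest source first is optimal under one linear minimum: $3.13.

$3.13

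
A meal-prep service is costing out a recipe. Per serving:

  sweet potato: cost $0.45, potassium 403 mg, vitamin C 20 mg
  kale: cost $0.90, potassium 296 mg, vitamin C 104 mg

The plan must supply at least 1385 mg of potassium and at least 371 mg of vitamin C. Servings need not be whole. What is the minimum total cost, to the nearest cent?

$3.47

The cheapest plan sits at a corner of the feasible region — with two constraints it uses at most two foods.
sweet potato only: max(1385/403, 371/20) = 18.55 servings → $8.35.
kale only: max(1385/296, 371/104) = 4.679 servings → $4.21.
sweet potato + kale with both tight: 0.9509 servings and 3.384 servings → $3.47.
So the least-cost plan costs $3.47.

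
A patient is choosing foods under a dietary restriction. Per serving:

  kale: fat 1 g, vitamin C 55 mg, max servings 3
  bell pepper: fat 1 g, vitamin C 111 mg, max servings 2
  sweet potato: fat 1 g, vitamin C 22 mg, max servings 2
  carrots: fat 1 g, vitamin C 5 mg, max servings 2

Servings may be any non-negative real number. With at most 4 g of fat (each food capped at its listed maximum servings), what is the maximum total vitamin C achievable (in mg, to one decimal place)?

Vitamin C per g fat: bell pepper 111, kale 55, sweet potato 22, carrots 5.
Take 2 servings of bell pepper: uses 2 g fat, +222.0 mg vitamin C (running total 222.0 mg).
Take 2 servings of kale: uses 2 g fat, +110.0 mg vitamin C (running total 332.0 mg).
Greedy by best ratio exhausts the fat allowance optimally: 332.0 mg.

332.0 mg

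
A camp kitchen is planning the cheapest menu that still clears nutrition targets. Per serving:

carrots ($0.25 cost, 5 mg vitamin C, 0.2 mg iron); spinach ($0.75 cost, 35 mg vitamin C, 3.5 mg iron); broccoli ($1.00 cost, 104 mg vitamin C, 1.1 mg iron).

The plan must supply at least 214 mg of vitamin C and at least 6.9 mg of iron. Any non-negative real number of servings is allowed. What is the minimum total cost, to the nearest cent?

carrots only: max(214/5, 6.9/0.2) = 42.8 servings → $10.70.
spinach only: max(214/35, 6.9/3.5) = 6.114 servings → $4.59.
broccoli only: max(214/104, 6.9/1.1) = 6.273 servings → $6.27.
carrots + spinach with both targets exact would need a negative amount; discard.
carrots + broccoli with both tight: 31.52 servings and 0.5425 servings → $8.42.
spinach + broccoli with both tight: 1.481 servings and 1.559 servings → $2.67.
The minimum over all feasible corners is $2.67.

$2.67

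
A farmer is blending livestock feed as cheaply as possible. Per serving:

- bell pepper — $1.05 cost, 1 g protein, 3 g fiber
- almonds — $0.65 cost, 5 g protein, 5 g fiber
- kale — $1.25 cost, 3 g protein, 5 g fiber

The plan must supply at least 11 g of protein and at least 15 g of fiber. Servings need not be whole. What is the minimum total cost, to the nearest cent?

At the optimum either one food covers both requirements or two foods hit both targets exactly; no other combination can be cheaper.
bell pepper only: max(11/1, 15/3) = 11 servings → $11.55.
almonds only: max(11/5, 15/5) = 3 servings → $1.95.
kale only: max(11/3, 15/5) = 3.667 servings → $4.58.
bell pepper + almonds with both tight: 2 servings and 1.8 servings → $3.27.
bell pepper + kale: intersection lies outside the first quadrant.
almonds + kale with both tight: 1 serving and 2 servings → $3.15.
Cheapest feasible corner: $1.95.

$1.95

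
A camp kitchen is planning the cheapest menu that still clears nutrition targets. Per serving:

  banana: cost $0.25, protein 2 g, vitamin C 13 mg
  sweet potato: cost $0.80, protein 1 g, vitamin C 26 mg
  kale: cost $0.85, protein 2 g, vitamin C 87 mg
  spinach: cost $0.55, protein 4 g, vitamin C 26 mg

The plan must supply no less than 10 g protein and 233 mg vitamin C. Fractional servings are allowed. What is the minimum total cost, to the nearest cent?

A basic optimal solution has at most two foods positive. Try each food alone and each pair with both targets met exactly.
banana only: max(10/2, 233/13) = 17.92 servings → $4.48.
sweet potato only: max(10/1, 233/26) = 10 servings → $8.00.
kale only: max(10/2, 233/87) = 5 servings → $4.25.
spinach only: max(10/4, 233/26) = 8.962 servings → $4.93.
banana + sweet potato with both tight: 0.6923 servings and 8.615 servings → $7.07.
banana + kale with both tight: 2.73 servings and 2.27 servings → $2.61.
banana + spinach (both tight): parallel constraints — no distinct corner.
sweet potato + kale with both targets exact would need a negative amount; discard.
sweet potato + spinach with both tight: 8.615 servings and 0.3462 servings → $7.08.
kale + spinach with both tight: 2.27 servings and 1.365 servings → $2.68.
So the least-cost plan costs $2.61.

$2.61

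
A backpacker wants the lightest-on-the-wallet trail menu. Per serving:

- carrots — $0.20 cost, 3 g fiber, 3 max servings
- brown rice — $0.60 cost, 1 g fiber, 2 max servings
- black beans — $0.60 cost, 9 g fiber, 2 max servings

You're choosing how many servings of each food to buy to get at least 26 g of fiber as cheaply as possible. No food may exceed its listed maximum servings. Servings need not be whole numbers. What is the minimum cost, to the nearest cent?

Cost per g of fiber: carrots $0.0667, black beans $0.0667, brown rice $0.6000.
Take 3 servings of carrots: +9.0 g fiber for $0.60 (total $0.60, still need 17.0 g).
Take 1.889 servings of black beans: +17.0 g fiber for $1.13 (total $1.73, still need 0.0 g).
Filling from the cheapest source first is optimal under one linear minimum: $1.73.

$1.73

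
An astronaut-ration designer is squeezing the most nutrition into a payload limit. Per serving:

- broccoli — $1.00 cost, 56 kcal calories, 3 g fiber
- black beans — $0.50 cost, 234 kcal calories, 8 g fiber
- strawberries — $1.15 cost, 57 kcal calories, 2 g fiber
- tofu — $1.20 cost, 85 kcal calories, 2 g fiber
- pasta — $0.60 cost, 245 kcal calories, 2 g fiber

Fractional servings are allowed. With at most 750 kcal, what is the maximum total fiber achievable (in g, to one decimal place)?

40.2 g

Fiber per kcal: broccoli 0.05357, strawberries 0.03509, black beans 0.03419, tofu 0.02353, pasta 0.008163.
With no serving limits, spend the whole calories allowance on broccoli: 750 kcal / 56 kcal × 3 g = 40.2 g.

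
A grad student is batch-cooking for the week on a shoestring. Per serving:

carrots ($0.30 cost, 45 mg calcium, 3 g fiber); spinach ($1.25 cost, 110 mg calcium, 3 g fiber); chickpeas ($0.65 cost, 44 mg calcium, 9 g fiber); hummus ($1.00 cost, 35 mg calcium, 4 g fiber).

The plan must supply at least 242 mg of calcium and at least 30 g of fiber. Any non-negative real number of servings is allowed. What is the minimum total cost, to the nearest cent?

With two linear requirements the optimum uses one or two foods; enumerate the corners.
carrots only: max(242/45, 30/3) = 10 servings → $3.00.
spinach only: max(242/110, 30/3) = 10 servings → $12.50.
chickpeas only: max(242/44, 30/9) = 5.5 servings → $3.58.
hummus only: max(242/35, 30/4) = 7.5 servings → $7.50.
carrots + spinach: intersection lies outside the first quadrant.
carrots + chickpeas with both tight: 3.143 servings and 2.286 servings → $2.43.
carrots + hummus with both targets exact would need a negative amount; discard.
spinach + chickpeas with both tight: 1 serving and 3 servings → $3.20.
spinach + hummus: intersection lies outside the first quadrant.
chickpeas + hummus with both tight: 0.5899 servings and 6.173 servings → $6.56.
The minimum over all feasible corners is $2.43.

$2.43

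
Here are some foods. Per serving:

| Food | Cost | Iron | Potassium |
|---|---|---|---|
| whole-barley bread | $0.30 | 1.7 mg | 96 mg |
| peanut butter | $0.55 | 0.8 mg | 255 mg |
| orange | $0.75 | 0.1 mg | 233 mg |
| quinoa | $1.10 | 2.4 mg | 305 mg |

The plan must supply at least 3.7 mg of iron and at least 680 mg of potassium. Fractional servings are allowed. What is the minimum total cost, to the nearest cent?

$1.57

At the optimum either one food covers both requirements or two foods hit both targets exactly; no other combination can be cheaper.
whole-barley bread only: max(3.7/1.7, 680/96) = 7.083 servings → $2.12.
peanut butter only: max(3.7/0.8, 680/255) = 4.625 servings → $2.54.
orange only: max(3.7/0.1, 680/233) = 37 servings → $27.75.
quinoa only: max(3.7/2.4, 680/305) = 2.23 servings → $2.45.
whole-barley bread + peanut butter with both tight: 1.12 servings and 2.245 servings → $1.57.
whole-barley bread + orange with both tight: 2.055 servings and 2.072 servings → $2.17.
whole-barley bread + quinoa: intersection lies outside the first quadrant.
peanut butter + orange: intersection lies outside the first quadrant.
peanut butter + quinoa with both tight: 1.368 servings and 1.086 servings → $1.95.
orange + quinoa with both tight: 0.9523 servings and 1.502 servings → $2.37.
Cheapest feasible corner: $1.57.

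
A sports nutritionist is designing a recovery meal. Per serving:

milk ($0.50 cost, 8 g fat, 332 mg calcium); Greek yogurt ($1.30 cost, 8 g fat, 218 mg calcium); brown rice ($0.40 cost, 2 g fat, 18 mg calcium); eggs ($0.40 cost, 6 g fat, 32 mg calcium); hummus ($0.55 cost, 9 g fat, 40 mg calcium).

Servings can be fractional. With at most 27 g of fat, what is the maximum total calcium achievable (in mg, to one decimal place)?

Calcium per g fat: milk 41.5, Greek yogurt 27.25, brown rice 9, eggs 5.333, hummus 4.444.
With no serving limits, spend the whole fat allowance on milk: 27 g / 8 g × 332 mg = 1120.5 mg.

1120.5 mg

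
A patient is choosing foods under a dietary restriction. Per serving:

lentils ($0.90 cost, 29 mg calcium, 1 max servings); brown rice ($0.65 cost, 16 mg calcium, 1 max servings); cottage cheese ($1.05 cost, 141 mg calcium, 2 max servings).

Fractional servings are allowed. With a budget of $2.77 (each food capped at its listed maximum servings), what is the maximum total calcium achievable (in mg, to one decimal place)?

303.6 mg

Calcium per dollar: cottage cheese 134.3, lentils 32.22, brown rice 24.62.
Take 2 servings of cottage cheese: spends $2.10, +282.0 mg calcium (running total 282.0 mg).
Take 0.7444 servings of lentils: spends $0.67, +21.6 mg calcium (running total 303.6 mg).
Filling greedily by calcium-per-dollar is optimal for one linear limit, giving 303.6 mg.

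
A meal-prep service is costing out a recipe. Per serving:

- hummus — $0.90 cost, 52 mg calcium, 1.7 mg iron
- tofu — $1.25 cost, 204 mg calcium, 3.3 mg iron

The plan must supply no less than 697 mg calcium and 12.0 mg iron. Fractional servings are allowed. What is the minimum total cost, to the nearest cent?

A basic optimal solution has at most two foods positive. Try each food alone and each pair with both targets met exactly.
hummus only: max(697/52, 12.0/1.7) = 13.4 servings → $12.06.
tofu only: max(697/204, 12.0/3.3) = 3.636 servings → $4.55.
hummus + tofu with both tight: 0.8442 servings and 3.201 servings → $4.76.
So the least-cost plan costs $4.55.

$4.55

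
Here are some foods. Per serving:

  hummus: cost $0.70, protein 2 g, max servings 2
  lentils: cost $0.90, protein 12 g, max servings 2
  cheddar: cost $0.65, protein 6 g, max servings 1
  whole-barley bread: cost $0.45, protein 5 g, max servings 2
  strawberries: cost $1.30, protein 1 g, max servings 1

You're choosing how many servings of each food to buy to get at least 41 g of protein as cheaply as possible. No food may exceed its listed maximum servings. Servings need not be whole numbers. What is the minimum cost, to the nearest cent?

Cost per g of protein: lentils $0.0750, whole-barley bread $0.0900, cheddar $0.1083, hummus $0.3500, strawberries $1.3000.
Take 2 servings of lentils: +24.0 g protein for $1.80 (total $1.80, still need 17.0 g).
Take 2 servings of whole-barley bread: +10.0 g protein for $0.90 (total $2.70, still need 7.0 g).
Take 1 serving of cheddar: +6.0 g protein for $0.65 (total $3.35, still need 1.0 g).
Take 0.5 servings of hummus: +1.0 g protein for $0.35 (total $3.70, still need 0.0 g).
Filling from the cheapest source first is optimal under one linear minimum: $3.70.

$3.70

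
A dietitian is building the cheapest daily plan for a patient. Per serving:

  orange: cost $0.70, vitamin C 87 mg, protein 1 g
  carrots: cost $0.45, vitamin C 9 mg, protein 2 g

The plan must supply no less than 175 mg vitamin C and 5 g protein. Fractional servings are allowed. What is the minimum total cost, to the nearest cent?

$2.00

An LP optimum is at a vertex; with two nutrient constraints at most two foods are used. Check each candidate.
orange only: max(175/87, 5/1) = 5 servings → $3.50.
carrots only: max(175/9, 5/2) = 19.44 servings → $8.75.
orange + carrots with both tight: 1.848 servings and 1.576 servings → $2.00.
So the least-cost plan costs $2.00.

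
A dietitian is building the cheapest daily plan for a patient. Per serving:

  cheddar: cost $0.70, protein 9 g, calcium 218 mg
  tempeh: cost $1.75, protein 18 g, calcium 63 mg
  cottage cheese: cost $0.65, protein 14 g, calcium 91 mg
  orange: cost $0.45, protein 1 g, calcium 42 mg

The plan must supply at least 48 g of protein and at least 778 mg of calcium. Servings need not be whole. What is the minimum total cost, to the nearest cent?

Minimising a linear cost over {protein ≥ 48, calcium ≥ 778, servings ≥ 0} — the optimum is at a vertex, using one or two foods.
cheddar only: max(48/9, 778/218) = 5.333 servings → $3.73.
tempeh only: max(48/18, 778/63) = 12.35 servings → $21.61.
cottage cheese only: max(48/14, 778/91) = 8.549 servings → $5.56.
orange only: max(48/1, 778/42) = 48 servings → $21.60.
cheddar + tempeh with both tight: 3.271 servings and 1.031 servings → $4.09.
cheddar + cottage cheese with both tight: 2.922 servings and 1.55 servings → $3.05.
cheddar + orange: the both-tight solution has a negative serving — not a feasible corner.
tempeh + cottage cheese with both targets exact would need a negative amount; discard.
tempeh + orange with both tight: 1.786 servings and 15.84 servings → $10.26.
cottage cheese + orange with both tight: 2.491 servings and 13.13 servings → $7.53.
So the least-cost plan costs $3.05.

$3.05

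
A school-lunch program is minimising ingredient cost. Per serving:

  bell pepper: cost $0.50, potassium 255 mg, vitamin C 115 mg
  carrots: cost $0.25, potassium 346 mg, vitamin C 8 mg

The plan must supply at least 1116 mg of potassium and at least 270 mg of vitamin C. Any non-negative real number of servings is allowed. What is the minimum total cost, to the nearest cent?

Minimising a linear cost over {potassium ≥ 1116, vitamin C ≥ 270, servings ≥ 0} — the optimum is at a vertex, using one or two foods.
bell pepper only: max(1116/255, 270/115) = 4.376 servings → $2.19.
carrots only: max(1116/346, 270/8) = 33.75 servings → $8.44.
bell pepper + carrots with both tight: 2.238 servings and 1.576 servings → $1.51.
The minimum over all feasible corners is $1.51.

$1.51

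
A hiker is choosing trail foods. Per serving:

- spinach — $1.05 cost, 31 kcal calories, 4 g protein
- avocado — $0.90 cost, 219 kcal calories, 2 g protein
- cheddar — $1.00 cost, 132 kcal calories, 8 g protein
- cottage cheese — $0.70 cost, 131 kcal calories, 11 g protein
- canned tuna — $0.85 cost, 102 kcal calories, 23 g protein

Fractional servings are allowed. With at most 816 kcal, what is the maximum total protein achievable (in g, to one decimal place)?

184.0 g

Protein per kcal: canned tuna 0.2255, spinach 0.129, cottage cheese 0.08397, cheddar 0.06061, avocado 0.009132.
With no serving limits, spend the whole calories allowance on canned tuna: 816 kcal / 102 kcal × 23 g = 184.0 g.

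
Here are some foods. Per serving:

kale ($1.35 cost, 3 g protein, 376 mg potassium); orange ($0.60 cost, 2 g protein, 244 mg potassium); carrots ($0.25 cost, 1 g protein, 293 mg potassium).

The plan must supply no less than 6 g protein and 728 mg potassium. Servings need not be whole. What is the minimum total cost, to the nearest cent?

$1.50

An LP optimum is at a vertex; with two nutrient constraints at most two foods are used. Check each candidate.
kale only: max(6/3, 728/376) = 2 servings → $2.70.
orange only: max(6/2, 728/244) = 3 servings → $1.80.
carrots only: max(6/1, 728/293) = 6 servings → $1.50.
kale + orange with both targets exact would need a negative amount; discard.
kale + carrots: intersection lies outside the first quadrant.
orange + carrots: intersection lies outside the first quadrant.
Cheapest feasible corner: $1.50.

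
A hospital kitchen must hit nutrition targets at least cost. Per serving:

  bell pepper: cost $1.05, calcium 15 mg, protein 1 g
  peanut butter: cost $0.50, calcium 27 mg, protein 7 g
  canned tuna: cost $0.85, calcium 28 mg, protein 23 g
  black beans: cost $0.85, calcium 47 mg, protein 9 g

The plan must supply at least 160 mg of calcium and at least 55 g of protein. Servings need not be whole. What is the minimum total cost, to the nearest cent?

$3.25

bell pepper only: max(160/15, 55/1) = 55 servings → $57.75.
peanut butter only: max(160/27, 55/7) = 7.857 servings → $3.93.
canned tuna only: max(160/28, 55/23) = 5.714 servings → $4.86.
black beans only: max(160/47, 55/9) = 6.111 servings → $5.19.
bell pepper + peanut butter: intersection lies outside the first quadrant.
bell pepper + canned tuna with both tight: 6.751 servings and 2.098 servings → $8.87.
bell pepper + black beans: the both-tight solution has a negative serving — not a feasible corner.
peanut butter + canned tuna with both tight: 5.035 servings and 0.8588 servings → $3.25.
peanut butter + black beans: the both-tight solution has a negative serving — not a feasible corner.
canned tuna + black beans with both tight: 1.381 servings and 2.581 servings → $3.37.
Cheapest feasible corner: $3.25.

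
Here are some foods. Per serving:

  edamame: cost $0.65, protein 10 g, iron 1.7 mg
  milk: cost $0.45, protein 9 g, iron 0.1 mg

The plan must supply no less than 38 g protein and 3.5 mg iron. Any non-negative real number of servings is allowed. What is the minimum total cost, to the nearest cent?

Compare the cost at each extreme point of the feasible region.
edamame only: max(38/10, 3.5/1.7) = 3.8 servings → $2.47.
milk only: max(38/9, 3.5/0.1) = 35 servings → $15.75.
edamame + milk with both tight: 1.937 servings and 2.07 servings → $2.19.
So the least-cost plan costs $2.19.

$2.19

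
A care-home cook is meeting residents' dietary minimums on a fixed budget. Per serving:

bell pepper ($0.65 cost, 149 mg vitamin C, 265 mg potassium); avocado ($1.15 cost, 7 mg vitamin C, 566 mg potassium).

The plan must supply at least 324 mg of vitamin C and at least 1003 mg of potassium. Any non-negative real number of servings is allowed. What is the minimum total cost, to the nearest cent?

$2.28

An LP optimum is at a vertex; with two nutrient constraints at most two foods are used. Check each candidate.
bell pepper only: max(324/149, 1003/265) = 3.785 servings → $2.46.
avocado only: max(324/7, 1003/566) = 46.29 servings → $53.23.
bell pepper + avocado with both tight: 2.138 servings and 0.7709 servings → $2.28.
The minimum over all feasible corners is $2.28.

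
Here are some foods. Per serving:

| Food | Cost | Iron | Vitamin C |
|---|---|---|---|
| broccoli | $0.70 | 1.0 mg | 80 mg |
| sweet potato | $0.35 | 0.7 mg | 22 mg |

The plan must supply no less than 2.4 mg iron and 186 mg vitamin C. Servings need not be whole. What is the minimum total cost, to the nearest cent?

$1.66

A basic optimal solution has at most two foods positive. Try each food alone and each pair with both targets met exactly.
broccoli only: max(2.4/1.0, 186/80) = 2.4 servings → $1.68.
sweet potato only: max(2.4/0.7, 186/22) = 8.455 servings → $2.96.
broccoli + sweet potato with both tight: 2.276 servings and 0.1765 servings → $1.66.
So the least-cost plan costs $1.66.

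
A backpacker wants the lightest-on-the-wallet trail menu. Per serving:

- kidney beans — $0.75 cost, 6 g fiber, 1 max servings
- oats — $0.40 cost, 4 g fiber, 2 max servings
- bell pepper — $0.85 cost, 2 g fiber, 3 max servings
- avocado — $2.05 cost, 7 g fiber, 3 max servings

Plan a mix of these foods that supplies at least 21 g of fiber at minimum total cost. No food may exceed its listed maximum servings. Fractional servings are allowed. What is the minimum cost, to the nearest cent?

Cost per g of fiber: oats $0.1000, kidney beans $0.1250, avocado $0.2929, bell pepper $0.4250.
Take 2 servings of oats: +8.0 g fiber for $0.80 (total $0.80, still need 13.0 g).
Take 1 serving of kidney beans: +6.0 g fiber for $0.75 (total $1.55, still need 7.0 g).
Take 1 serving of avocado: +7.0 g fiber for $2.05 (total $3.60, still need 0.0 g).
Filling from the cheapest source first is optimal under one linear minimum: $3.60.

$3.60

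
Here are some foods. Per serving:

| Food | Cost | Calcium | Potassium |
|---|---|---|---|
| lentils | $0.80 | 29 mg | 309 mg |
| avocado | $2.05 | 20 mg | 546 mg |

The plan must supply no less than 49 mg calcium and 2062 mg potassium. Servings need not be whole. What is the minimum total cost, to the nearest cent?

Minimising a linear cost over {calcium ≥ 49, potassium ≥ 2062, servings ≥ 0} — the optimum is at a vertex, using one or two foods.
lentils only: max(49/29, 2062/309) = 6.673 servings → $5.34.
avocado only: max(49/20, 2062/546) = 3.777 servings → $7.74.
lentils + avocado: intersection lies outside the first quadrant.
So the least-cost plan costs $5.34.

$5.34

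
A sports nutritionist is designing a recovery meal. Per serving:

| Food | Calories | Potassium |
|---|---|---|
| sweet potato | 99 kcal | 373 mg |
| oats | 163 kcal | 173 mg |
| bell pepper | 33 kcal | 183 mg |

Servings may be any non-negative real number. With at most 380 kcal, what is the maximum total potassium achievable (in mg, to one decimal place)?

2107.3 mg

Potassium per kcal: bell pepper 5.545, sweet potato 3.768, oats 1.061.
With no serving limits, spend the whole calories allowance on bell pepper: 380 kcal / 33 kcal × 183 mg = 2107.3 mg.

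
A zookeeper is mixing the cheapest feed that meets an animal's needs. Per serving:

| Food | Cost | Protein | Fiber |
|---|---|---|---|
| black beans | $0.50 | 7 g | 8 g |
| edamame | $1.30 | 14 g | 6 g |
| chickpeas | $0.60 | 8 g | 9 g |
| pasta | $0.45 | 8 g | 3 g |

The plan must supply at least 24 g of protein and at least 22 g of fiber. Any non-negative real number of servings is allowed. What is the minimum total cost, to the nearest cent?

$1.61

Two binding constraints pin down two serving amounts, so the optimal mix uses at most two foods. The candidates are each food alone (scaled to the tighter of protein/fiber) and each pair with both constraints tight.
black beans only: max(24/7, 22/8) = 3.429 servings → $1.71.
edamame only: max(24/14, 22/6) = 3.667 servings → $4.77.
chickpeas only: max(24/8, 22/9) = 3 servings → $1.80.
pasta only: max(24/8, 22/3) = 7.333 servings → $3.30.
black beans + edamame with both tight: 2.343 servings and 0.5429 servings → $1.88.
black beans + chickpeas: the both-tight solution has a negative serving — not a feasible corner.
black beans + pasta with both tight: 2.419 servings and 0.8837 servings → $1.61.
edamame + chickpeas with both tight: 0.5128 servings and 2.103 servings → $1.93.
edamame + pasta with both targets exact would need a negative amount; discard.
chickpeas + pasta with both tight: 2.167 servings and 0.8333 servings → $1.68.
Cheapest feasible corner: $1.61.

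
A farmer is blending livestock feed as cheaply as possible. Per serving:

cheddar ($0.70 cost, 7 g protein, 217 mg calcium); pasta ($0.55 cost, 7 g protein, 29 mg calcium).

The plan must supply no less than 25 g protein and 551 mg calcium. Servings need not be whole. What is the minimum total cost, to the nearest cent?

$2.32

At the optimum either one food covers both requirements or two foods hit both targets exactly; no other combination can be cheaper.
cheddar only: max(25/7, 551/217) = 3.571 servings → $2.50.
pasta only: max(25/7, 551/29) = 19 servings → $10.45.
cheddar + pasta with both tight: 2.38 servings and 1.191 servings → $2.32.
The minimum over all feasible corners is $2.32.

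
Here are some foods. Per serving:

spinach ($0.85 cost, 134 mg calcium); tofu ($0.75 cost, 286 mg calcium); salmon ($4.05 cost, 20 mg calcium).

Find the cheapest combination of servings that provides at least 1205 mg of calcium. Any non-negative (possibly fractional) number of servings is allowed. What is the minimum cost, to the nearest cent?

Cost per mg of calcium: tofu $0.0026, spinach $0.0063, salmon $0.2025.
With no serving limits, use only tofu: 1205 mg / 286 mg = 4.213 servings × $0.75 = $3.16.

$3.16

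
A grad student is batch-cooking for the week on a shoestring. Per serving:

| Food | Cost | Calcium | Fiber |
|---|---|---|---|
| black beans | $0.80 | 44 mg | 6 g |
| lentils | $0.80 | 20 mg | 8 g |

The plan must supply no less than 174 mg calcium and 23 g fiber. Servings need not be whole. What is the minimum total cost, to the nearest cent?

$3.16

black beans only: max(174/44, 23/6) = 3.955 servings → $3.16.
lentils only: max(174/20, 23/8) = 8.7 servings → $6.96.
black beans + lentils with both targets exact would need a negative amount; discard.
So the least-cost plan costs $3.16.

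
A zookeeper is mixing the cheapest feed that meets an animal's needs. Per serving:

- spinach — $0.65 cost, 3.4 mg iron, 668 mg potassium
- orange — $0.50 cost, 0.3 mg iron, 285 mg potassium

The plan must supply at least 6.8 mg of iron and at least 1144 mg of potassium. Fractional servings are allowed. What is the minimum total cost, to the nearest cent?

With two linear requirements the optimum uses one or two foods; enumerate the corners.
spinach only: max(6.8/3.4, 1144/668) = 2 servings → $1.30.
orange only: max(6.8/0.3, 1144/285) = 22.67 servings → $11.33.
spinach + orange: the both-tight solution has a negative serving — not a feasible corner.
The minimum over all feasible corners is $1.30.

$1.30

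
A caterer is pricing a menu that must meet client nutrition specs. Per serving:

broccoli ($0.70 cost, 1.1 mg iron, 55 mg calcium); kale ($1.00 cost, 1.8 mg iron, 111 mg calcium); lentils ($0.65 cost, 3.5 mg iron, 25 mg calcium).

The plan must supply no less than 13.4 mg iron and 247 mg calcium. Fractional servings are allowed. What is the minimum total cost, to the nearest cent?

A basic optimal solution has at most two foods positive. Try each food alone and each pair with both targets met exactly.
broccoli only: max(13.4/1.1, 247/55) = 12.18 servings → $8.53.
kale only: max(13.4/1.8, 247/111) = 7.444 servings → $7.44.
lentils only: max(13.4/3.5, 247/25) = 9.88 servings → $6.42.
broccoli + kale with both targets exact would need a negative amount; discard.
broccoli + lentils with both tight: 3.209 servings and 2.82 servings → $4.08.
kale + lentils with both tight: 1.541 servings and 3.036 servings → $3.51.
The minimum over all feasible corners is $3.51.

$3.51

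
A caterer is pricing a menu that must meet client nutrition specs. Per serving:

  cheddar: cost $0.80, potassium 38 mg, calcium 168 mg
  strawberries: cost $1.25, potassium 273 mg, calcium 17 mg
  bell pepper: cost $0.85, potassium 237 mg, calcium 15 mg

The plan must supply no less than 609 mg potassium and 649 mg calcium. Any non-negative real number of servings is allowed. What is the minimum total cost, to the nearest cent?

An LP optimum is at a vertex; with two nutrient constraints at most two foods are used. Check each candidate.
cheddar only: max(609/38, 649/168) = 16.03 servings → $12.82.
strawberries only: max(609/273, 649/17) = 38.18 servings → $47.72.
bell pepper only: max(609/237, 649/15) = 43.27 servings → $36.78.
cheddar + strawberries with both tight: 3.689 servings and 1.717 servings → $5.10.
cheddar + bell pepper with both tight: 3.686 servings and 1.979 servings → $4.63.
strawberries + bell pepper with both targets exact would need a negative amount; discard.
Cheapest feasible corner: $4.63.

$4.63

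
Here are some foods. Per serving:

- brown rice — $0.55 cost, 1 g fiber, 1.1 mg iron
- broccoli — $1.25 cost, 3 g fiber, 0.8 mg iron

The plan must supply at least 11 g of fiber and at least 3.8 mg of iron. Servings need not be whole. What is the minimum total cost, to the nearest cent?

$4.72

A basic optimal solution has at most two foods positive. Try each food alone and each pair with both targets met exactly.
brown rice only: max(11/1, 3.8/1.1) = 11 servings → $6.05.
broccoli only: max(11/3, 3.8/0.8) = 4.75 servings → $5.94.
brown rice + broccoli with both tight: 1.04 servings and 3.32 servings → $4.72.
Cheapest feasible corner: $4.72.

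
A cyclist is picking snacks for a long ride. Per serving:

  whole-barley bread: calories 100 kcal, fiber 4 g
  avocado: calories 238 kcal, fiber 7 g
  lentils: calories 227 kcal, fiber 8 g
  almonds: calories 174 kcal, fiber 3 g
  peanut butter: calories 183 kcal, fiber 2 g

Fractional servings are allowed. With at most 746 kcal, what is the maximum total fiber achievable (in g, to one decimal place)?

Fiber per kcal: whole-barley bread 0.04, lentils 0.03524, avocado 0.02941, almonds 0.01724, peanut butter 0.01093.
With no serving limits, spend the whole calories allowance on whole-barley bread: 746 kcal / 100 kcal × 4 g = 29.8 g.

29.8 g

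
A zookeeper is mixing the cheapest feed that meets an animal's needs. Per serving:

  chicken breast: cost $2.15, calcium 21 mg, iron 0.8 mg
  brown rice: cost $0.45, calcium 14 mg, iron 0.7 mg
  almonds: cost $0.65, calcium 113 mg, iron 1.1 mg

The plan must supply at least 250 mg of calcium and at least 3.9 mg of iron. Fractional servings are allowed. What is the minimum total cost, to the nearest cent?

$2.30

chicken breast only: max(250/21, 3.9/0.8) = 11.9 servings → $25.60.
brown rice only: max(250/14, 3.9/0.7) = 17.86 servings → $8.04.
almonds only: max(250/113, 3.9/1.1) = 3.545 servings → $2.30.
chicken breast + brown rice: the both-tight solution has a negative serving — not a feasible corner.
chicken breast + almonds with both tight: 2.462 servings and 1.755 servings → $6.43.
brown rice + almonds with both tight: 2.601 servings and 1.89 servings → $2.40.
So the least-cost plan costs $2.30.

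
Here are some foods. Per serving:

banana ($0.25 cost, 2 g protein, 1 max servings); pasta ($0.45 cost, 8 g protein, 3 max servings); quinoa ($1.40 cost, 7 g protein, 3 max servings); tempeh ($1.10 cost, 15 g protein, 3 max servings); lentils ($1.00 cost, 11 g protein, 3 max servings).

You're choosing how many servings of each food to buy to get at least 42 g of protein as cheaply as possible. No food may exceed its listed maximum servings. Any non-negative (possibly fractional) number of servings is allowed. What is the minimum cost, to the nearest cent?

$2.67

Cost per g of protein: pasta $0.0563, tempeh $0.0733, lentils $0.0909, banana $0.1250, quinoa $0.2000.
Take 3 servings of pasta: +24.0 g protein for $1.35 (total $1.35, still need 18.0 g).
Take 1.2 servings of tempeh: +18.0 g protein for $1.32 (total $2.67, still need 0.0 g).
Greedy by cheapest-per-g is optimal for a single linear constraint, so the minimum cost is $2.67.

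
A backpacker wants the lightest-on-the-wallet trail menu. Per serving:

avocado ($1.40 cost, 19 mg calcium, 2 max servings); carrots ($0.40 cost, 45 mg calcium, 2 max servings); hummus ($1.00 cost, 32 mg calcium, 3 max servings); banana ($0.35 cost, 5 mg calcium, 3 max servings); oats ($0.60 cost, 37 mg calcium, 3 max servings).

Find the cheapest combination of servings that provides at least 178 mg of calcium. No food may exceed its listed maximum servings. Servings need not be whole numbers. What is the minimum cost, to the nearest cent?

Cost per mg of calcium: carrots $0.0089, oats $0.0162, hummus $0.0312, banana $0.0700, avocado $0.0737.
Take 2 servings of carrots: +90.0 mg calcium for $0.80 (total $0.80, still need 88.0 mg).
Take 2.378 servings of oats: +88.0 mg calcium for $1.43 (total $2.23, still need 0.0 mg).
Greedy by cheapest-per-mg is optimal for a single linear constraint, so the minimum cost is $2.23.

$2.23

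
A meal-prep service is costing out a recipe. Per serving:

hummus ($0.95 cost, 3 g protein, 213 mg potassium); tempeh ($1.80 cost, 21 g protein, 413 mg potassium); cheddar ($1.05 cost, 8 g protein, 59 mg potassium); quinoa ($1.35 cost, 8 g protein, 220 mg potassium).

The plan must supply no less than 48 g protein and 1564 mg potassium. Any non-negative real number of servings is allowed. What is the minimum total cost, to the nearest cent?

$6.82

An LP optimum is at a vertex; with two nutrient constraints at most two foods are used. Check each candidate.
hummus only: max(48/3, 1564/213) = 16 servings → $15.20.
tempeh only: max(48/21, 1564/413) = 3.787 servings → $6.82.
cheddar only: max(48/8, 1564/59) = 26.51 servings → $27.83.
quinoa only: max(48/8, 1564/220) = 7.109 servings → $9.60.
hummus + tempeh with both tight: 4.026 servings and 1.711 servings → $6.90.
hummus + cheddar with both tight: 6.339 servings and 3.623 servings → $9.83.
hummus + quinoa with both tight: 1.87 servings and 5.299 servings → $8.93.
tempeh + cheddar: intersection lies outside the first quadrant.
tempeh + quinoa: the both-tight solution has a negative serving — not a feasible corner.
cheddar + quinoa with both targets exact would need a negative amount; discard.
Cheapest feasible corner: $6.82.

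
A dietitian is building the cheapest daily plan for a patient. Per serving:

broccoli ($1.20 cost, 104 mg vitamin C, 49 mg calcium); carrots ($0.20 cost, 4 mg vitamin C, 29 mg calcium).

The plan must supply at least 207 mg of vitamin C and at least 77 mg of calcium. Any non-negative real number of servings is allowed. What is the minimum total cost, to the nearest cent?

Minimising a linear cost over {vitamin C ≥ 207, calcium ≥ 77, servings ≥ 0} — the optimum is at a vertex, using one or two foods.
broccoli only: max(207/104, 77/49) = 1.99 servings → $2.39.
carrots only: max(207/4, 77/29) = 51.75 servings → $10.35.
broccoli + carrots: the both-tight solution has a negative serving — not a feasible corner.
So the least-cost plan costs $2.39.

$2.39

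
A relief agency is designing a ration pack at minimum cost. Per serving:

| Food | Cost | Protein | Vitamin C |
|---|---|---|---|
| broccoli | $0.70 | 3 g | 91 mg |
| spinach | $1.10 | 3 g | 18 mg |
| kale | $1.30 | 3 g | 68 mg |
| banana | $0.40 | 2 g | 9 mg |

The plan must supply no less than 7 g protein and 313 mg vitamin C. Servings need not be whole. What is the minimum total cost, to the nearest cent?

$2.41

This is a tiny linear program; its minimum lies at a vertex of the feasible set. List the vertices and price them.
broccoli only: max(7/3, 313/91) = 3.44 servings → $2.41.
spinach only: max(7/3, 313/18) = 17.39 servings → $19.13.
kale only: max(7/3, 313/68) = 4.603 servings → $5.98.
banana only: max(7/2, 313/9) = 34.78 servings → $13.91.
broccoli + spinach with both targets exact would need a negative amount; discard.
broccoli + kale: the both-tight solution has a negative serving — not a feasible corner.
broccoli + banana: the both-tight solution has a negative serving — not a feasible corner.
spinach + kale: the both-tight solution has a negative serving — not a feasible corner.
spinach + banana with both targets exact would need a negative amount; discard.
kale + banana with both targets exact would need a negative amount; discard.
So the least-cost plan costs $2.41.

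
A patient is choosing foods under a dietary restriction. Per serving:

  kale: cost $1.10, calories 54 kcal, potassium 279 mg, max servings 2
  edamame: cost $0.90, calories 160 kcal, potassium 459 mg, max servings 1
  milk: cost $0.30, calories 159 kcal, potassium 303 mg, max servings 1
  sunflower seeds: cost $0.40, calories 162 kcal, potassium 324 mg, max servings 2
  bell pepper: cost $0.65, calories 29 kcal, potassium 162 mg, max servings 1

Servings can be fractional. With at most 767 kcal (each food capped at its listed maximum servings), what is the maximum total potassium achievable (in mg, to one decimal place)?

2105.2 mg

Potassium per kcal: bell pepper 5.586, kale 5.167, edamame 2.869, sunflower seeds 2, milk 1.906.
Take 1 serving of bell pepper: uses 29 kcal, +162.0 mg potassium (running total 162.0 mg).
Take 2 servings of kale: uses 108 kcal, +558.0 mg potassium (running total 720.0 mg).
Take 1 serving of edamame: uses 160 kcal, +459.0 mg potassium (running total 1179.0 mg).
Take 2 servings of sunflower seeds: uses 324 kcal, +648.0 mg potassium (running total 1827.0 mg).
Take 0.9182 servings of milk: uses 146 kcal, +278.2 mg potassium (running total 2105.2 mg).
Filling greedily by potassium-per-kcal is optimal for one linear limit, giving 2105.2 mg.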